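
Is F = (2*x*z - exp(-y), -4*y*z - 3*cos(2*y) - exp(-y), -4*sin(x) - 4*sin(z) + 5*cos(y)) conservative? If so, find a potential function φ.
No, ∇×F = (4*y - 5*sin(y), 2*x + 4*cos(x), -exp(-y)) ≠ 0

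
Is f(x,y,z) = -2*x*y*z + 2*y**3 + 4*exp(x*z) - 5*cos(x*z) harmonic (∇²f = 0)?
No, ∇²f = x**2*(4*exp(x*z) + 5*cos(x*z)) + 12*y + z**2*(4*exp(x*z) + 5*cos(x*z))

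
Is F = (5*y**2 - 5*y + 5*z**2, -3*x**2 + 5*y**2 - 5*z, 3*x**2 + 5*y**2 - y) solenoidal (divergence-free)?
No, ∇·F = 10*y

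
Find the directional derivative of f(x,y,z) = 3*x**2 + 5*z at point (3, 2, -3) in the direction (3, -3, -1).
49*sqrt(19)/19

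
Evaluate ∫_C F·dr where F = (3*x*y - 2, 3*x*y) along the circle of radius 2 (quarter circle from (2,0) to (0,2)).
4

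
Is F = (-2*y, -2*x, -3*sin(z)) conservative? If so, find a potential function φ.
Yes, F is conservative. φ = -2*x*y + 3*cos(z)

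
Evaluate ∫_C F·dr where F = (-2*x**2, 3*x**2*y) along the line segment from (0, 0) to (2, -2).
20/3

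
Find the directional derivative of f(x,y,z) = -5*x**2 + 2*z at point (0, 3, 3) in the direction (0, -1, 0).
0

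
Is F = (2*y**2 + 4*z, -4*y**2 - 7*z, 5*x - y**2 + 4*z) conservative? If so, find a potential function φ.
No, ∇×F = (7 - 2*y, -1, -4*y) ≠ 0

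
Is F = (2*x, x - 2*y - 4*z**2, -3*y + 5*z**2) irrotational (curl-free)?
No, ∇×F = (8*z - 3, 0, 1)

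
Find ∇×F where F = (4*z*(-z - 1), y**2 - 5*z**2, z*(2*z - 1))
(10*z, -8*z - 4, 0)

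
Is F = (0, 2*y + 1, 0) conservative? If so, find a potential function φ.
Yes, F is conservative. φ = y*(y + 1)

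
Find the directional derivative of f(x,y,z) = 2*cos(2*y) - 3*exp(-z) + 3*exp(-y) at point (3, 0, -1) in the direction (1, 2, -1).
sqrt(6)*(-E - 2)/2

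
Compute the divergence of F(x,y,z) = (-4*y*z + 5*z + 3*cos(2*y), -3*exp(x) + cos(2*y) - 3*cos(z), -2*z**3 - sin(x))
-6*z**2 - 2*sin(2*y)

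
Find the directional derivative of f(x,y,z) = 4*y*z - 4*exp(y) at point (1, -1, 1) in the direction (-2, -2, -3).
4*sqrt(17)*(2 + E)*exp(-1)/17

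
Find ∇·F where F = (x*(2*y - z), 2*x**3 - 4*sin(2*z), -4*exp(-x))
2*y - z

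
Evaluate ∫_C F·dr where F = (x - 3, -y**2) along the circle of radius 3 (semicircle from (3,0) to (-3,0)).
18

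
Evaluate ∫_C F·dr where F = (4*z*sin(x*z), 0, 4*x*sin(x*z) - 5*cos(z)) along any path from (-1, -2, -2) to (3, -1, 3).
-5*sin(2) + 4*cos(2) - 5*sin(3) - 4*cos(9)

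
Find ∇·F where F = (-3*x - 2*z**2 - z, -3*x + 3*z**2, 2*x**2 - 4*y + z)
-2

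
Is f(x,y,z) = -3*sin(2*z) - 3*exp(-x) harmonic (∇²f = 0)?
No, ∇²f = 12*sin(2*z) - 3*exp(-x)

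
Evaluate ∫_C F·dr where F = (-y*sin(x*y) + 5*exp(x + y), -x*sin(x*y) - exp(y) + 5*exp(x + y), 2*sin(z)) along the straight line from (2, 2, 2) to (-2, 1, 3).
-5*exp(4) - E + 3*cos(2) - cos(4) + 5*exp(-1) - 2*cos(3) + exp(2)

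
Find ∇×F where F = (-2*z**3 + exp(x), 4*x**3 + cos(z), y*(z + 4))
(z + sin(z) + 4, -6*z**2, 12*x**2)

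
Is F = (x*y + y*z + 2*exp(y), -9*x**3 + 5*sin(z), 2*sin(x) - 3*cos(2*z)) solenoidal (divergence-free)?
No, ∇·F = y + 6*sin(2*z)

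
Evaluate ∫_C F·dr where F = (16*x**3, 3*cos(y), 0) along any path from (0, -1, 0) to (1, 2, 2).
3*sin(1) + 3*sin(2) + 4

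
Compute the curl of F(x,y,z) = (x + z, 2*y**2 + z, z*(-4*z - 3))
(-1, 1, 0)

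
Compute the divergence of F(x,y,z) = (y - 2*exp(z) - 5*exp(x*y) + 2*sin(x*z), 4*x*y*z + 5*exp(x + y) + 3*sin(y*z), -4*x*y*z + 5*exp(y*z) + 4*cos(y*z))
-4*x*y + 4*x*z - 5*y*exp(x*y) + 5*y*exp(y*z) - 4*y*sin(y*z) + 2*z*cos(x*z) + 3*z*cos(y*z) + 5*exp(x + y)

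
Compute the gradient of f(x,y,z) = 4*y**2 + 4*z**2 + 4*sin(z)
(0, 8*y, 8*z + 4*cos(z))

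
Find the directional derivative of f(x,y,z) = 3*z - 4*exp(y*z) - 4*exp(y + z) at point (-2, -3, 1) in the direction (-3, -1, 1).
sqrt(11)*(16 + 3*exp(3))*exp(-3)/11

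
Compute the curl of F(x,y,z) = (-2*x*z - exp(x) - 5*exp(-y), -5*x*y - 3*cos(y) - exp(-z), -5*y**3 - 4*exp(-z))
(-15*y**2 - exp(-z), -2*x, -5*y - 5*exp(-y))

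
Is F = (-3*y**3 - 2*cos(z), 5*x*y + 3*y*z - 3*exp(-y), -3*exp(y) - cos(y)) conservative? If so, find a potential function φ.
No, ∇×F = (-3*y - 3*exp(y) + sin(y), 2*sin(z), y*(9*y + 5)) ≠ 0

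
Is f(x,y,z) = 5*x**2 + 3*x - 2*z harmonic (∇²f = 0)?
No, ∇²f = 10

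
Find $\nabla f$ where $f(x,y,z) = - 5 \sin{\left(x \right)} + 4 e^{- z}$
(-5*cos(x), 0, -4*exp(-z))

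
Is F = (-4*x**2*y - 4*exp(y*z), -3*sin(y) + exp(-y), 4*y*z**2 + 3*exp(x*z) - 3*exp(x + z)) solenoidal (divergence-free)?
No, ∇·F = -8*x*y + 3*x*exp(x*z) + 8*y*z - 3*exp(x + z) - 3*cos(y) - exp(-y)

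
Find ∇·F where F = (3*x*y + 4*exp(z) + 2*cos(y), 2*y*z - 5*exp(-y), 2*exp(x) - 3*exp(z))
3*y + 2*z - 3*exp(z) + 5*exp(-y)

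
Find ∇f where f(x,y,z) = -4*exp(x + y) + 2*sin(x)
(-4*exp(x + y) + 2*cos(x), -4*exp(x + y), 0)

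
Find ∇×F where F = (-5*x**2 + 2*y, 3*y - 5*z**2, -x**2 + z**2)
(10*z, 2*x, -2)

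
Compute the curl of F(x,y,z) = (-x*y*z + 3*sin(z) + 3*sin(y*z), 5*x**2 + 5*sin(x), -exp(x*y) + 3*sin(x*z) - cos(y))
(-x*exp(x*y) + sin(y), -x*y + y*exp(x*y) + 3*y*cos(y*z) - 3*z*cos(x*z) + 3*cos(z), x*z + 10*x - 3*z*cos(y*z) + 5*cos(x))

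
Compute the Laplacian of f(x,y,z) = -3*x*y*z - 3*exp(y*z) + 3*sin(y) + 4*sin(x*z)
-4*x**2*sin(x*z) - 3*y**2*exp(y*z) - 3*z**2*exp(y*z) - 4*z**2*sin(x*z) - 3*sin(y)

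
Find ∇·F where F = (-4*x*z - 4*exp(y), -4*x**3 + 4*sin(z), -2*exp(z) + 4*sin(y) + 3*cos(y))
-4*z - 2*exp(z)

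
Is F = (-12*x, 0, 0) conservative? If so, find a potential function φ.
Yes, F is conservative. φ = -6*x**2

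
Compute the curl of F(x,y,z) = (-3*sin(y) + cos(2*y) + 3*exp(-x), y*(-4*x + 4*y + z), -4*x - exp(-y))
(-y + exp(-y), 4, -4*y + 2*sin(2*y) + 3*cos(y))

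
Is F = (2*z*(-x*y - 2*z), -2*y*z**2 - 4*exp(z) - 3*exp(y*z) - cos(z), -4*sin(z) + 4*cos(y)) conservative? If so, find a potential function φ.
No, ∇×F = (4*y*z + 3*y*exp(y*z) + 4*exp(z) - 4*sin(y) - sin(z), -2*x*y - 8*z, 2*x*z) ≠ 0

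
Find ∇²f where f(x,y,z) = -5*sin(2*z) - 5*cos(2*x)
20*sin(2*z) + 20*cos(2*x)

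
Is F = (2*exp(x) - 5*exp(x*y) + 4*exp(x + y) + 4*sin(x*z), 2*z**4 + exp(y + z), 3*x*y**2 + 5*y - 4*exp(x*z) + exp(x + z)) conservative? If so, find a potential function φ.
No, ∇×F = (6*x*y - 8*z**3 - exp(y + z) + 5, 4*x*cos(x*z) - 3*y**2 + 4*z*exp(x*z) - exp(x + z), 5*x*exp(x*y) - 4*exp(x + y)) ≠ 0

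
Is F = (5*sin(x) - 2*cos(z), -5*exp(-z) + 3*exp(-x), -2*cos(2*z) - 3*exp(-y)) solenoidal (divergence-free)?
No, ∇·F = 4*sin(2*z) + 5*cos(x)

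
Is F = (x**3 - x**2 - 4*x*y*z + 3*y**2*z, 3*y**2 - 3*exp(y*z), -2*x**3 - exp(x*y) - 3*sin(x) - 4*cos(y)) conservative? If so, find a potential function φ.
No, ∇×F = (-x*exp(x*y) + 3*y*exp(y*z) + 4*sin(y), 6*x**2 - 4*x*y + 3*y**2 + y*exp(x*y) + 3*cos(x), 2*z*(2*x - 3*y)) ≠ 0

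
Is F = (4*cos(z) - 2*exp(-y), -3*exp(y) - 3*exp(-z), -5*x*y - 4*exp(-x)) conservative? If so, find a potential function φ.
No, ∇×F = (-5*x - 3*exp(-z), 5*y - 4*sin(z) - 4*exp(-x), -2*exp(-y)) ≠ 0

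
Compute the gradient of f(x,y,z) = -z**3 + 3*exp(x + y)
(3*exp(x + y), 3*exp(x + y), -3*z**2)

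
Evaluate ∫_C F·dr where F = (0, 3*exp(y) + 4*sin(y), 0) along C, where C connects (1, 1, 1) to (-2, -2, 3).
-3*E + 3*exp(-2) - 4*cos(2) + 4*cos(1)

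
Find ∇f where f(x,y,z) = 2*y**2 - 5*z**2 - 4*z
(0, 4*y, -10*z - 4)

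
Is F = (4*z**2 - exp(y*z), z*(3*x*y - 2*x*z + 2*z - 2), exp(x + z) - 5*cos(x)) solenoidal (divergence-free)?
No, ∇·F = 3*x*z + exp(x + z)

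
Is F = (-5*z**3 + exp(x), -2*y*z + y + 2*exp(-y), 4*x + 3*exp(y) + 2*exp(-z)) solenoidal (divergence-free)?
No, ∇·F = -2*z + exp(x) + 1 - 2*exp(-z) - 2*exp(-y)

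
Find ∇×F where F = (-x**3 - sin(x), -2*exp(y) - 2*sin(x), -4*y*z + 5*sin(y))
(-4*z + 5*cos(y), 0, -2*cos(x))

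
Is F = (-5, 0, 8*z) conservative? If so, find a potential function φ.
Yes, F is conservative. φ = -5*x + 4*z**2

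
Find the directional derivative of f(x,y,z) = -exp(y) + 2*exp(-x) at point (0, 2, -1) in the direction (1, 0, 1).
-sqrt(2)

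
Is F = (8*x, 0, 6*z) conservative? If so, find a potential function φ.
Yes, F is conservative. φ = 4*x**2 + 3*z**2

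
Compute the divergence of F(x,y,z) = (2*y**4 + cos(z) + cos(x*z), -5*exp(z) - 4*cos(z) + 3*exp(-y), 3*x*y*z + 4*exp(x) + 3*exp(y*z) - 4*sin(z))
3*x*y + 3*y*exp(y*z) - z*sin(x*z) - 4*cos(z) - 3*exp(-y)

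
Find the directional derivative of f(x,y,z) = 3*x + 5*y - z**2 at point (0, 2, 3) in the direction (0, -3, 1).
-21*sqrt(10)/10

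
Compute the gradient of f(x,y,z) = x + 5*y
(1, 5, 0)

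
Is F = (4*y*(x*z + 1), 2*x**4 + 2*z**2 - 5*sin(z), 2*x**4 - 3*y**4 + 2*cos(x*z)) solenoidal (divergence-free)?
No, ∇·F = -2*x*sin(x*z) + 4*y*z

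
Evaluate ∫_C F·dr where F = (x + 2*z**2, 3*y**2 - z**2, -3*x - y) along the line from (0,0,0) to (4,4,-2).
280/3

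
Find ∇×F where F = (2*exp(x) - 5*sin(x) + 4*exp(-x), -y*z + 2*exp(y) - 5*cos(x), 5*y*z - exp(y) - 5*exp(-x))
(y + 5*z - exp(y), -5*exp(-x), 5*sin(x))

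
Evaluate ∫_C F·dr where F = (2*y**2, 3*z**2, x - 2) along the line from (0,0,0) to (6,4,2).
82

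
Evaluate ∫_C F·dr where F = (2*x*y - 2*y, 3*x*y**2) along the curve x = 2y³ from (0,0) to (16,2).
3184/7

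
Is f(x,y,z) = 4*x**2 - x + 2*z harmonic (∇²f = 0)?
No, ∇²f = 8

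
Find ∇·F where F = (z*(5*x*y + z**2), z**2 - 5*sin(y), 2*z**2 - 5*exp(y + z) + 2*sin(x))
5*y*z + 4*z - 5*exp(y + z) - 5*cos(y)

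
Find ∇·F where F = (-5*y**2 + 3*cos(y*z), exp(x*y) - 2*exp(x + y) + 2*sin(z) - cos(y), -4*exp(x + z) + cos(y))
x*exp(x*y) - 2*exp(x + y) - 4*exp(x + z) + sin(y)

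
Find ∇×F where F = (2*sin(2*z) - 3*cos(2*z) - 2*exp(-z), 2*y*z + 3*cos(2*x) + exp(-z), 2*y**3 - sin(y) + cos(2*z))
(6*y**2 - 2*y - cos(y) + exp(-z), 6*sin(2*z) + 4*cos(2*z) + 2*exp(-z), -6*sin(2*x))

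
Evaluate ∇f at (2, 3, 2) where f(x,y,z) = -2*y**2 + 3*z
(0, -12, 3)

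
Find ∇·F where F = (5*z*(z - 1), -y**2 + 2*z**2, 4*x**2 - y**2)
-2*y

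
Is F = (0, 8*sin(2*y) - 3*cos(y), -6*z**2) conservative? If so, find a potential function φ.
Yes, F is conservative. φ = -2*z**3 - 3*sin(y) - 4*cos(2*y)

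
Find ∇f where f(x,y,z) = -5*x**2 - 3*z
(-10*x, 0, -3)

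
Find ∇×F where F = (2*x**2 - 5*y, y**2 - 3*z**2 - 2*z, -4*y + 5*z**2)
(6*z - 2, 0, 5)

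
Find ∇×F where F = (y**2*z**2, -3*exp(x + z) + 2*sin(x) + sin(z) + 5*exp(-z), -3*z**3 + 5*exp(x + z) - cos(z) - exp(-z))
(3*exp(x + z) - cos(z) + 5*exp(-z), 2*y**2*z - 5*exp(x + z), -2*y*z**2 - 3*exp(x + z) + 2*cos(x))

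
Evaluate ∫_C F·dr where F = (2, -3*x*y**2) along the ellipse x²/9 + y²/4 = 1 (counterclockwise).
-18*pi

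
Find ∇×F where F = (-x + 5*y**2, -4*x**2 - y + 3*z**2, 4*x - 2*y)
(-6*z - 2, -4, -8*x - 10*y)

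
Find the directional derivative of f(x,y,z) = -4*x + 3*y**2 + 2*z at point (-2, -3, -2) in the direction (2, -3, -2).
42*sqrt(17)/17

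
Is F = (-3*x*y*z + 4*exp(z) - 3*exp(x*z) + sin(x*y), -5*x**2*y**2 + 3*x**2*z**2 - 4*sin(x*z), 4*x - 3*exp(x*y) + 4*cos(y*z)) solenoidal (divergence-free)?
No, ∇·F = -10*x**2*y - 3*y*z - 4*y*sin(y*z) + y*cos(x*y) - 3*z*exp(x*z)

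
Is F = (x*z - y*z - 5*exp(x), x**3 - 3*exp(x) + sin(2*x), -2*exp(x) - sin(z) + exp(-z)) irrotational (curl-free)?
No, ∇×F = (0, x - y + 2*exp(x), 3*x**2 + z - 3*exp(x) + 2*cos(2*x))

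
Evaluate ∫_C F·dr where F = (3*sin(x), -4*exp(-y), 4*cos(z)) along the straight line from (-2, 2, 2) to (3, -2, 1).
-4*sin(2) + 3*cos(2) - 4*exp(-2) - 3*cos(3) + 4*sin(1) + 4*exp(2)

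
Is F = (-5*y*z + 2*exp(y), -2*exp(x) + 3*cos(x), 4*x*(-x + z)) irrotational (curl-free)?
No, ∇×F = (0, 8*x - 5*y - 4*z, 5*z - 2*exp(x) - 2*exp(y) - 3*sin(x))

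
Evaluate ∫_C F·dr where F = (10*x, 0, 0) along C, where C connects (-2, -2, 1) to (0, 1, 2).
-20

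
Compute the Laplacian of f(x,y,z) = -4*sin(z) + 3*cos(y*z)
-3*y**2*cos(y*z) - 3*z**2*cos(y*z) + 4*sin(z)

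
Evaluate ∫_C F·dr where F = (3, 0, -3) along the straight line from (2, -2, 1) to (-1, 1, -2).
0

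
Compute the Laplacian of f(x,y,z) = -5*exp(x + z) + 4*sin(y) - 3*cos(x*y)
3*x**2*cos(x*y) + 3*y**2*cos(x*y) - 10*exp(x + z) - 4*sin(y)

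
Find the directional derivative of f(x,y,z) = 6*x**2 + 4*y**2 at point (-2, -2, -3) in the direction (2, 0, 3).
-48*sqrt(13)/13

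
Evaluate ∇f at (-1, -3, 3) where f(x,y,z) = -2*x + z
(-2, 0, 1)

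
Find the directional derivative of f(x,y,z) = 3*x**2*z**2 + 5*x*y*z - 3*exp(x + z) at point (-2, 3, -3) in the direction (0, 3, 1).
3*sqrt(10)*(-4*exp(5) - 1)*exp(-5)/10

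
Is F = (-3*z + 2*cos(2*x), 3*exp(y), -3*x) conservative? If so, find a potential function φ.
Yes, F is conservative. φ = -3*x*z + 3*exp(y) + sin(2*x)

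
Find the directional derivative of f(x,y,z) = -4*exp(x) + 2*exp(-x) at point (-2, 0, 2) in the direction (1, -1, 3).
2*sqrt(11)*(-exp(4) - 2)*exp(-2)/11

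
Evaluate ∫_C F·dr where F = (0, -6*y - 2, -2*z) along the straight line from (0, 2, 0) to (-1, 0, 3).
7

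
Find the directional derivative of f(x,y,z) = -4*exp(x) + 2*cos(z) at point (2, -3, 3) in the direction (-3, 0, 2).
4*sqrt(13)*(-sin(3) + 3*exp(2))/13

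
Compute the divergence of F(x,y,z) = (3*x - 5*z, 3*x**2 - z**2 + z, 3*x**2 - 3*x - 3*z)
0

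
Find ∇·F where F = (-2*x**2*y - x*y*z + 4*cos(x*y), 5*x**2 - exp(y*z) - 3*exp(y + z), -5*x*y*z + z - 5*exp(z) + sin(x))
-9*x*y - y*z - 4*y*sin(x*y) - z*exp(y*z) - 5*exp(z) - 3*exp(y + z) + 1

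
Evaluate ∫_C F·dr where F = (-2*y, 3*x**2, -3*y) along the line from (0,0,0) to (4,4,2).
36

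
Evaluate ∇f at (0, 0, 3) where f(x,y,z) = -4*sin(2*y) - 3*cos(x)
(0, -8, 0)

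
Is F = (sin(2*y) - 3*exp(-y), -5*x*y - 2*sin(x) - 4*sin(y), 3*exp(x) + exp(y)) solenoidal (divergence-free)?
No, ∇·F = -5*x - 4*cos(y)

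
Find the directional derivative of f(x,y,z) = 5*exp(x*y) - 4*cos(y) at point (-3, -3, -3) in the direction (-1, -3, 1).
12*sqrt(11)*(sin(3) + 5*exp(9))/11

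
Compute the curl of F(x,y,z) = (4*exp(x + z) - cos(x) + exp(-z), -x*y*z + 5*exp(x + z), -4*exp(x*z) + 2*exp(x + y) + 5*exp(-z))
(x*y + 2*exp(x + y) - 5*exp(x + z), (2*(2*z*exp(x*z) - exp(x + y) + 2*exp(x + z))*exp(z) - 1)*exp(-z), -y*z + 5*exp(x + z))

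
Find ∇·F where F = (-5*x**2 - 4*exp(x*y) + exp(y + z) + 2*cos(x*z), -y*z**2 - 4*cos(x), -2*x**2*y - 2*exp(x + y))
-10*x - 4*y*exp(x*y) - z**2 - 2*z*sin(x*z)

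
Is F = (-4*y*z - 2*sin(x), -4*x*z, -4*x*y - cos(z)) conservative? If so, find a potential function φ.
Yes, F is conservative. φ = -4*x*y*z - sin(z) + 2*cos(x)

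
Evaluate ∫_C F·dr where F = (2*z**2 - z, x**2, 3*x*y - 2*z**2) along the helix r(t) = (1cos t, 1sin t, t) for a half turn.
-2*pi**3/3 - 2*pi**2 + pi + 8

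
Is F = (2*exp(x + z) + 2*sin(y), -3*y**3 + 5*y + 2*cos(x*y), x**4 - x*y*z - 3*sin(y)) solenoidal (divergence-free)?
No, ∇·F = -x*y - 2*x*sin(x*y) - 9*y**2 + 2*exp(x + z) + 5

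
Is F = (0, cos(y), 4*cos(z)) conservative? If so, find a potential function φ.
Yes, F is conservative. φ = sin(y) + 4*sin(z)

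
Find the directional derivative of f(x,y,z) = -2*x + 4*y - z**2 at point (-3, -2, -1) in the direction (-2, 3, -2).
12*sqrt(17)/17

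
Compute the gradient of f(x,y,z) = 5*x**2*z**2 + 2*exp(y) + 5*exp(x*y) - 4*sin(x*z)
(10*x*z**2 + 5*y*exp(x*y) - 4*z*cos(x*z), 5*x*exp(x*y) + 2*exp(y), 2*x*(5*x*z - 2*cos(x*z)))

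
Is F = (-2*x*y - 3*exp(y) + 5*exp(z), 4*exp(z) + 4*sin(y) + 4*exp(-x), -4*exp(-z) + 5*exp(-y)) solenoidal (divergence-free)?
No, ∇·F = -2*y + 4*cos(y) + 4*exp(-z)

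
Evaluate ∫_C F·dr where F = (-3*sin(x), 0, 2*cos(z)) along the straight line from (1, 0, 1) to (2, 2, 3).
-2*sin(1) - 3*cos(1) + 3*cos(2) + 2*sin(3)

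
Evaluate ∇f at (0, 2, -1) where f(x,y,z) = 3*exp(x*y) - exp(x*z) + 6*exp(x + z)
(6*exp(-1) + 7, 0, 6*exp(-1))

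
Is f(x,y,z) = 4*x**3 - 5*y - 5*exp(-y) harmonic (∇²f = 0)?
No, ∇²f = 24*x - 5*exp(-y)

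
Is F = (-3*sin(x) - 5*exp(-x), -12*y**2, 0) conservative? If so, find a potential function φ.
Yes, F is conservative. φ = -4*y**3 + 3*cos(x) + 5*exp(-x)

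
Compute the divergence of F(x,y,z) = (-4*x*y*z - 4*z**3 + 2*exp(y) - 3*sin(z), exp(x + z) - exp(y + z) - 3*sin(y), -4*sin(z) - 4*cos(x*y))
-4*y*z - exp(y + z) - 3*cos(y) - 4*cos(z)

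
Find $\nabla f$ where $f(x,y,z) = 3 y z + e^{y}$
(0, 3*z + exp(y), 3*y)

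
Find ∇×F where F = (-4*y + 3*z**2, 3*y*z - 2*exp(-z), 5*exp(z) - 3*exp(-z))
(-3*y - 2*exp(-z), 6*z, 4)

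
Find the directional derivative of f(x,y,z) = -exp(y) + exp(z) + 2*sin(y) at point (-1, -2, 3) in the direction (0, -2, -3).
sqrt(13)*(-3*exp(5) + 2 - 4*exp(2)*cos(2))*exp(-2)/13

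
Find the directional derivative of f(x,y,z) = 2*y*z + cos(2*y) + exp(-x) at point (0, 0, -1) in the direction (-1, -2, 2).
5/3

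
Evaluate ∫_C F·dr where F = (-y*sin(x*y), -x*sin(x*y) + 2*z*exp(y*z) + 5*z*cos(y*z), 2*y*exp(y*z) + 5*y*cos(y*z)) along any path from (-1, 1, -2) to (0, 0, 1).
-cos(1) - 2*exp(-2) + 3 + 5*sin(2)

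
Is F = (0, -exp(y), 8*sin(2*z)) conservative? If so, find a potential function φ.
Yes, F is conservative. φ = -exp(y) - 4*cos(2*z)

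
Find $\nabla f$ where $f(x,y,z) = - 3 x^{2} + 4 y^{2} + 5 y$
(-6*x, 8*y + 5, 0)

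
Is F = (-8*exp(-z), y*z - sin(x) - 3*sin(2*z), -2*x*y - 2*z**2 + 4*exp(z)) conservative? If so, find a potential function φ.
No, ∇×F = (-2*x - y + 6*cos(2*z), 2*y + 8*exp(-z), -cos(x)) ≠ 0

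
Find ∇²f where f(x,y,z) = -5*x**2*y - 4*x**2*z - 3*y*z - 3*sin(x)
-10*y - 8*z + 3*sin(x)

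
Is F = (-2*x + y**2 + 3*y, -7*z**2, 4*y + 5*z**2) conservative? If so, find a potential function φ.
No, ∇×F = (14*z + 4, 0, -2*y - 3) ≠ 0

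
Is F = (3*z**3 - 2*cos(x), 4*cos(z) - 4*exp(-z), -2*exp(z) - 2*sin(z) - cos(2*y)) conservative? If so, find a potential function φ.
No, ∇×F = (2*sin(2*y) + 4*sin(z) - 4*exp(-z), 9*z**2, 0) ≠ 0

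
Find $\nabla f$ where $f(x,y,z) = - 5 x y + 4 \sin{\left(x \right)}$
(-5*y + 4*cos(x), -5*x, 0)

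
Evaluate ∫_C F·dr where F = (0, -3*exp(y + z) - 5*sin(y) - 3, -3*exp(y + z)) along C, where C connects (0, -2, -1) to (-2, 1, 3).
-3*exp(4) - 9 + 3*exp(-3) - 5*cos(2) + 5*cos(1)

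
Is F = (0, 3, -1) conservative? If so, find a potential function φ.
Yes, F is conservative. φ = 3*y - z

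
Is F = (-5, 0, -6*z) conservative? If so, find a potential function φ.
Yes, F is conservative. φ = -5*x - 3*z**2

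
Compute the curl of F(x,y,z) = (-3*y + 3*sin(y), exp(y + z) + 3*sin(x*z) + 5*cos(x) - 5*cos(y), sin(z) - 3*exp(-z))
(-3*x*cos(x*z) - exp(y + z), 0, 3*z*cos(x*z) - 5*sin(x) - 3*cos(y) + 3)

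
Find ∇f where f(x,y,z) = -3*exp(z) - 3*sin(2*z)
(0, 0, -3*exp(z) - 6*cos(2*z))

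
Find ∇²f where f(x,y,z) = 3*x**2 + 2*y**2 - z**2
8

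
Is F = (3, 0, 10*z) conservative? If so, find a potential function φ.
Yes, F is conservative. φ = 3*x + 5*z**2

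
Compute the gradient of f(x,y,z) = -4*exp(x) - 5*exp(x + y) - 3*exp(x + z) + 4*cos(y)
((-5*exp(y) - 3*exp(z) - 4)*exp(x), -5*exp(x + y) - 4*sin(y), -3*exp(x + z))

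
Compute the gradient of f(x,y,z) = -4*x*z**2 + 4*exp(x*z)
(4*z*(-z + exp(x*z)), 0, 4*x*(-2*z + exp(x*z)))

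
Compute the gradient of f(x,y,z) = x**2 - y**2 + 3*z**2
(2*x, -2*y, 6*z)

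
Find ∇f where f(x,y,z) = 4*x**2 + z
(8*x, 0, 1)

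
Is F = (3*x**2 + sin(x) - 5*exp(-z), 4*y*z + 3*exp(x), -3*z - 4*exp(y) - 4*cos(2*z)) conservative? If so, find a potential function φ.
No, ∇×F = (-4*y - 4*exp(y), 5*exp(-z), 3*exp(x)) ≠ 0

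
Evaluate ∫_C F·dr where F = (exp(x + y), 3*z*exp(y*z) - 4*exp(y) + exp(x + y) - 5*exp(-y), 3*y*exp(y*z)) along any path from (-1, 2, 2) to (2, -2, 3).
-3*exp(4) - E - 9*exp(-2) + 3*exp(-6) + 1 + 9*exp(2)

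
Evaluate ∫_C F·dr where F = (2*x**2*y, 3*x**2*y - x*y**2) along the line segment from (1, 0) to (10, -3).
-1305/2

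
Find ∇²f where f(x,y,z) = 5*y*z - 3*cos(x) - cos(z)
3*cos(x) + cos(z)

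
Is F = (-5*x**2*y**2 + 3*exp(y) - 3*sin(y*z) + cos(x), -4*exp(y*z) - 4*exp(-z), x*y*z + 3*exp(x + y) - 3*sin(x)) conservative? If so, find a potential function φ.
No, ∇×F = (x*z + 4*y*exp(y*z) + 3*exp(x + y) - 4*exp(-z), -y*z - 3*y*cos(y*z) - 3*exp(x + y) + 3*cos(x), 10*x**2*y + 3*z*cos(y*z) - 3*exp(y)) ≠ 0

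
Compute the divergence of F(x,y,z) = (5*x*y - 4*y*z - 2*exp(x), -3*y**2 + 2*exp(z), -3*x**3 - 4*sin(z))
-y - 2*exp(x) - 4*cos(z)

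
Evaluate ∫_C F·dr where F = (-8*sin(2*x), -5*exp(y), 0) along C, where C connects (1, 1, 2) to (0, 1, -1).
4 - 4*cos(2)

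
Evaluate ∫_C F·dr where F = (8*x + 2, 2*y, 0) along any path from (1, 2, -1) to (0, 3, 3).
-1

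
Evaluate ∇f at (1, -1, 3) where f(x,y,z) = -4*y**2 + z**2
(0, 8, 6)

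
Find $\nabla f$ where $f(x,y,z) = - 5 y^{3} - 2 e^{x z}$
(-2*z*exp(x*z), -15*y**2, -2*x*exp(x*z))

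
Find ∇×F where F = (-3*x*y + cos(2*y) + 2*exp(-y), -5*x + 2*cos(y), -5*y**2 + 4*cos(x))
(-10*y, 4*sin(x), 3*x + 2*sin(2*y) - 5 + 2*exp(-y))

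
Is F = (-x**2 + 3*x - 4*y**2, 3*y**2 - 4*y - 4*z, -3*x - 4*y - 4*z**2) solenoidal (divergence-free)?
No, ∇·F = -2*x + 6*y - 8*z - 1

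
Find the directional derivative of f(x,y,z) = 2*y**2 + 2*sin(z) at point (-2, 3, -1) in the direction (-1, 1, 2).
2*sqrt(6)*(cos(1) + 3)/3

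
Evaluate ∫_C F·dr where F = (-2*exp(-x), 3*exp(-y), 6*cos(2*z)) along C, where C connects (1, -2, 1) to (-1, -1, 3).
-3*sin(2) - E + 3*sin(6) - 2*exp(-1) + 3*exp(2)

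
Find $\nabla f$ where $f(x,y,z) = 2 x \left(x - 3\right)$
(4*x - 6, 0, 0)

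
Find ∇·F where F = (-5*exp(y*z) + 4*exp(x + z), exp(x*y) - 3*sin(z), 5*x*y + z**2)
x*exp(x*y) + 2*z + 4*exp(x + z)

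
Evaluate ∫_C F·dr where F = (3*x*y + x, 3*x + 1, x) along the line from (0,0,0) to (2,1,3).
13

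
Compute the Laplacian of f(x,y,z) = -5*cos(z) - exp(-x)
5*cos(z) - exp(-x)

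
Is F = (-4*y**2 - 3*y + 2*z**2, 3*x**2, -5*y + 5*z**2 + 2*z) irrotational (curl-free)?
No, ∇×F = (-5, 4*z, 6*x + 8*y + 3)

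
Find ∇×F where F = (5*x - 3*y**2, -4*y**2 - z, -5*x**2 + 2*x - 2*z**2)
(1, 10*x - 2, 6*y)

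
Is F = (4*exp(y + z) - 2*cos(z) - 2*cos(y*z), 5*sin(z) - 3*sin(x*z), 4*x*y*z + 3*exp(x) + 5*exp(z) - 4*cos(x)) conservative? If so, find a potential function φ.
No, ∇×F = (4*x*z + 3*x*cos(x*z) - 5*cos(z), -4*y*z + 2*y*sin(y*z) - 3*exp(x) + 4*exp(y + z) - 4*sin(x) + 2*sin(z), -2*z*sin(y*z) - 3*z*cos(x*z) - 4*exp(y + z)) ≠ 0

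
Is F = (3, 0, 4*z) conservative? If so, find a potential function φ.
Yes, F is conservative. φ = 3*x + 2*z**2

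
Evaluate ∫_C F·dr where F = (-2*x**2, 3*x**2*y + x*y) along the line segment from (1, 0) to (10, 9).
24471/4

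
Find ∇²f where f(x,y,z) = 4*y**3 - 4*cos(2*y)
24*y + 16*cos(2*y)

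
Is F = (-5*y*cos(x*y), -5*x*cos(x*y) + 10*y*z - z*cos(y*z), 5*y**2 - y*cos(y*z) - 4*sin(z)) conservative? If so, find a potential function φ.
Yes, F is conservative. φ = 5*y**2*z - 5*sin(x*y) - sin(y*z) + 4*cos(z)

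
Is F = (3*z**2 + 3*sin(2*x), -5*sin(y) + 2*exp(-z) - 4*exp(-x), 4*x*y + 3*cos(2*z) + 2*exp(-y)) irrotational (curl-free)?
No, ∇×F = (4*x + 2*exp(-z) - 2*exp(-y), -4*y + 6*z, 4*exp(-x))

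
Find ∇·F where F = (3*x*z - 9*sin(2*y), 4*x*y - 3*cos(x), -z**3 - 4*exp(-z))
4*x - 3*z**2 + 3*z + 4*exp(-z)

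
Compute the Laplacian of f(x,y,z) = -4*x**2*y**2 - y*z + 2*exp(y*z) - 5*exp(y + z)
-8*x**2 + 2*y**2*exp(y*z) - 8*y**2 + 2*z**2*exp(y*z) - 10*exp(y + z)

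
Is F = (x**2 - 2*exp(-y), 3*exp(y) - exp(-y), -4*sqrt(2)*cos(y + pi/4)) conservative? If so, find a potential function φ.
No, ∇×F = (4*sqrt(2)*sin(y + pi/4), 0, -2*exp(-y)) ≠ 0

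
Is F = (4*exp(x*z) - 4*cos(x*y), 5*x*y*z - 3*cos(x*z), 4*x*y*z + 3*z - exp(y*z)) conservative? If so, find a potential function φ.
No, ∇×F = (-5*x*y + 4*x*z - 3*x*sin(x*z) - z*exp(y*z), 4*x*exp(x*z) - 4*y*z, -4*x*sin(x*y) + 5*y*z + 3*z*sin(x*z)) ≠ 0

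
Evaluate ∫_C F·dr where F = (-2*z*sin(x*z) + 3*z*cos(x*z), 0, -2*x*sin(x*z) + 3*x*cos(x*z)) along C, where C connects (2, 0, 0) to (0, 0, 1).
0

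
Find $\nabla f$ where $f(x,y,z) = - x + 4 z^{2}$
(-1, 0, 8*z)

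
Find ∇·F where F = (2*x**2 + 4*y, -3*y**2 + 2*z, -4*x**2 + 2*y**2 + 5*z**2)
4*x - 6*y + 10*z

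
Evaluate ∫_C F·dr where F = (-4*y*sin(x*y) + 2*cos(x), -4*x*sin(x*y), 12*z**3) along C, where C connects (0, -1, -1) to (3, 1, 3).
4*cos(3) + 2*sin(3) + 236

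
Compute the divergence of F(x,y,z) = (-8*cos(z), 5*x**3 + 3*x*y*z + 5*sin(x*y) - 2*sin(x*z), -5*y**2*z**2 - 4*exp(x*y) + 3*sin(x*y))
3*x*z + 5*x*cos(x*y) - 10*y**2*z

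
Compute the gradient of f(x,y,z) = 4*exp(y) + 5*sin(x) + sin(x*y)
(y*cos(x*y) + 5*cos(x), x*cos(x*y) + 4*exp(y), 0)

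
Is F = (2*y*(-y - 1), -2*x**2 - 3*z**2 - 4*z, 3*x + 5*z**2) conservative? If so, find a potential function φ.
No, ∇×F = (6*z + 4, -3, -4*x + 4*y + 2) ≠ 0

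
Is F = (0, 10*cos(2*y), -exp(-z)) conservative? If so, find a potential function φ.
Yes, F is conservative. φ = 5*sin(2*y) + exp(-z)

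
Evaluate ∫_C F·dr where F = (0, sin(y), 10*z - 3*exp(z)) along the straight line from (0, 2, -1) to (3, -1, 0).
-8 - cos(1) + cos(2) + 3*exp(-1)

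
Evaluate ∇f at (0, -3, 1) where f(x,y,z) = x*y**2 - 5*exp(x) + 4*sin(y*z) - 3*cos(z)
(4, 4*cos(3), 3*sin(1) - 12*cos(3))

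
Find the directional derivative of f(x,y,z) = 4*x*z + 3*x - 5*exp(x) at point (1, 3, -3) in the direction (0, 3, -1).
-2*sqrt(10)/5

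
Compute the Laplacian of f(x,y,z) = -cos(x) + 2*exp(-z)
cos(x) + 2*exp(-z)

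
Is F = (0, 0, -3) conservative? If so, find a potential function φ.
Yes, F is conservative. φ = -3*z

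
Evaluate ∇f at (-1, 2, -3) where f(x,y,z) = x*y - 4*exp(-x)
(2 + 4*E, -1, 0)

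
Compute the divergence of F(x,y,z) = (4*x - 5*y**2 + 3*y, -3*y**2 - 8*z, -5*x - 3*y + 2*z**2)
-6*y + 4*z + 4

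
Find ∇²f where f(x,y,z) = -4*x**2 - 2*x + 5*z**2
2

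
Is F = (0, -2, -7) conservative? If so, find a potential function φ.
Yes, F is conservative. φ = -2*y - 7*z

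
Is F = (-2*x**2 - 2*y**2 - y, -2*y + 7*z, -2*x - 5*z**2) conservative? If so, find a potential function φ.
No, ∇×F = (-7, 2, 4*y + 1) ≠ 0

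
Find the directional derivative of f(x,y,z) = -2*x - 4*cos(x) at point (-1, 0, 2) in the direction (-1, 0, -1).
sqrt(2)*(1 + 2*sin(1))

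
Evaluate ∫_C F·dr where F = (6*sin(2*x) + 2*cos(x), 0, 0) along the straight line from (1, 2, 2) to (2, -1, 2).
-2*sin(1) + 3*cos(2) + 2*sin(2) - 3*cos(4)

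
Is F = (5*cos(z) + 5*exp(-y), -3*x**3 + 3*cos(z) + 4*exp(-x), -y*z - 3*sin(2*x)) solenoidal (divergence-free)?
No, ∇·F = -y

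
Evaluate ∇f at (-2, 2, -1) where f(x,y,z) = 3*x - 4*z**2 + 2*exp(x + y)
(5, 2, 8)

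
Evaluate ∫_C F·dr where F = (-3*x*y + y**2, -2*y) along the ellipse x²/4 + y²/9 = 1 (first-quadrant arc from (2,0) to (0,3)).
-9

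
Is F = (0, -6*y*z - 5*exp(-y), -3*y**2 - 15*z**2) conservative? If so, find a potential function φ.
Yes, F is conservative. φ = -3*y**2*z - 5*z**3 + 5*exp(-y)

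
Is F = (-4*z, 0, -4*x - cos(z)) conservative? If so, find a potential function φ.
Yes, F is conservative. φ = -4*x*z - sin(z)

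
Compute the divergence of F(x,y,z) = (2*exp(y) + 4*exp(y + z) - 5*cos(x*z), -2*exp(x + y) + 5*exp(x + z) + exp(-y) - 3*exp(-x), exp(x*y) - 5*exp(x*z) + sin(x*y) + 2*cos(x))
-5*x*exp(x*z) + 5*z*sin(x*z) - 2*exp(x + y) - exp(-y)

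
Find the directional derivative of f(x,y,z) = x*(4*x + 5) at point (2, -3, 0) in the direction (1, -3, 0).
21*sqrt(10)/10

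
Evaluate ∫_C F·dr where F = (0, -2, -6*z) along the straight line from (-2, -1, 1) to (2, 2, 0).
-3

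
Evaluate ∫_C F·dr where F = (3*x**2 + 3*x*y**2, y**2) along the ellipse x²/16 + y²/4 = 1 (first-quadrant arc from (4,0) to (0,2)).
-328/3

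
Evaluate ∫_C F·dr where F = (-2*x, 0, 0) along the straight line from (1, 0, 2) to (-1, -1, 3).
0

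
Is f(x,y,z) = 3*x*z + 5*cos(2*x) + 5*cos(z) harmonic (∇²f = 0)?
No, ∇²f = -20*cos(2*x) - 5*cos(z)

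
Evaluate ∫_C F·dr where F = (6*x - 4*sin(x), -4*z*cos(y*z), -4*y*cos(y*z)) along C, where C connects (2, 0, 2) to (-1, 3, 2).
-9 - 4*sin(6) - 4*cos(2) + 4*cos(1)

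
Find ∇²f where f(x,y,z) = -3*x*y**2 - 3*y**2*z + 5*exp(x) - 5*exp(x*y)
-5*x**2*exp(x*y) - 6*x - 5*y**2*exp(x*y) - 6*z + 5*exp(x)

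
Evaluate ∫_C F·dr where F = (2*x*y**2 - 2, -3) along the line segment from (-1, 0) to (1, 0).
-4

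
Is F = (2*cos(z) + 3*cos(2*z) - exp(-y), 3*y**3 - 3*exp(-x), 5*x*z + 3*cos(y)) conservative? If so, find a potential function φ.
No, ∇×F = (-3*sin(y), -5*z - 2*sin(z) - 6*sin(2*z), -exp(-y) + 3*exp(-x)) ≠ 0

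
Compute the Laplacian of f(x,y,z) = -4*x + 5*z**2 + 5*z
10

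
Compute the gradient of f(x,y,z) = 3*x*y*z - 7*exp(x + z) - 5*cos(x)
(3*y*z - 7*exp(x + z) + 5*sin(x), 3*x*z, 3*x*y - 7*exp(x + z))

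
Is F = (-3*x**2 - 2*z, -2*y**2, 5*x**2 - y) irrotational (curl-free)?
No, ∇×F = (-1, -10*x - 2, 0)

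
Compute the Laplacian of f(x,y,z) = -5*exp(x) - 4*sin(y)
-5*exp(x) + 4*sin(y)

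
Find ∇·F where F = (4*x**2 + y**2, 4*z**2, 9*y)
8*x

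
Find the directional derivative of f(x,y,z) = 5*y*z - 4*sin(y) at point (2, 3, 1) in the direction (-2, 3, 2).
3*sqrt(17)*(15 - 4*cos(3))/17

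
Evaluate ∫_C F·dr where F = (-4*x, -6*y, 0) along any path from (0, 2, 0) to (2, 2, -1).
-8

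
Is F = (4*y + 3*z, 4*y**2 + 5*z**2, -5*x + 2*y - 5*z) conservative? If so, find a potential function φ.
No, ∇×F = (2 - 10*z, 8, -4) ≠ 0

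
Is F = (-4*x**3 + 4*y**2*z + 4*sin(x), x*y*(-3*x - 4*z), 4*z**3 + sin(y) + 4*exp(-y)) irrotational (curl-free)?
No, ∇×F = (4*x*y + cos(y) - 4*exp(-y), 4*y**2, 6*y*(-x - 2*z))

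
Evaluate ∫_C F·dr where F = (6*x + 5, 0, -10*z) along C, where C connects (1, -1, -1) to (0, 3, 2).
-23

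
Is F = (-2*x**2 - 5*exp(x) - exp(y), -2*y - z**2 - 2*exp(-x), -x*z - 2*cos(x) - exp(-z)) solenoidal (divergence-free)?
No, ∇·F = -5*x - 5*exp(x) - 2 + exp(-z)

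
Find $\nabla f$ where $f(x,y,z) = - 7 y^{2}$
(0, -14*y, 0)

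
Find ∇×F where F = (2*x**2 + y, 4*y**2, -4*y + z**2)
(-4, 0, -1)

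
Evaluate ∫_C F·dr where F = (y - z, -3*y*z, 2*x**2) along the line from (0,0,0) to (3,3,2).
-9/2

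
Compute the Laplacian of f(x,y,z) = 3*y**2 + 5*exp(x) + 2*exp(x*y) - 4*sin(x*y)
2*x**2*exp(x*y) + 4*x**2*sin(x*y) + 2*y**2*exp(x*y) + 4*y**2*sin(x*y) + 5*exp(x) + 6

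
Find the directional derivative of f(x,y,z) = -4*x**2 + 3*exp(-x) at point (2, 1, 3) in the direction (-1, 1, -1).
sqrt(3)*(3 + 16*exp(2))*exp(-2)/3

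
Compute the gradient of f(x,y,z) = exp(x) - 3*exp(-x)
(exp(x) + 3*exp(-x), 0, 0)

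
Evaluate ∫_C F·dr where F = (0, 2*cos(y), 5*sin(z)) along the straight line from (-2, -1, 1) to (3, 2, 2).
2*sin(1) + 2*sin(2) - 5*cos(2) + 5*cos(1)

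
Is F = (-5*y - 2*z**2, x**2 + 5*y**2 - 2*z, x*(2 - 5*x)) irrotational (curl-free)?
No, ∇×F = (2, 10*x - 4*z - 2, 2*x + 5)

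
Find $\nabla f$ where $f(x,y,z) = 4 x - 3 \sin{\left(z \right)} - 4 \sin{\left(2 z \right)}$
(4, 0, -3*cos(z) - 8*cos(2*z))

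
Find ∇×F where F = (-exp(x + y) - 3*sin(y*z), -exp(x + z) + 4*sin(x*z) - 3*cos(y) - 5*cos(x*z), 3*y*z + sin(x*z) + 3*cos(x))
(-5*x*sin(x*z) - 4*x*cos(x*z) + 3*z + exp(x + z), -3*y*cos(y*z) - z*cos(x*z) + 3*sin(x), 5*z*sin(x*z) + 4*z*cos(x*z) + 3*z*cos(y*z) + exp(x + y) - exp(x + z))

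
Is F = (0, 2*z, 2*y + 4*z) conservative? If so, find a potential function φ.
Yes, F is conservative. φ = 2*z*(y + z)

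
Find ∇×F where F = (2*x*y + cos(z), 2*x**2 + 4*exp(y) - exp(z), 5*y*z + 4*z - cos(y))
(5*z + exp(z) + sin(y), -sin(z), 2*x)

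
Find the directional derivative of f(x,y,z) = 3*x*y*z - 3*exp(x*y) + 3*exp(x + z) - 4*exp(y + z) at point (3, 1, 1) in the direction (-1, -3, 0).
3*sqrt(10)*(-exp(4) - 10 + 4*exp(2) + 10*exp(3))/10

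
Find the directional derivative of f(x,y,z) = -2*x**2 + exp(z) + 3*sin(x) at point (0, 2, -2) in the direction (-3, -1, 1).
sqrt(11)*(1 - 9*exp(2))*exp(-2)/11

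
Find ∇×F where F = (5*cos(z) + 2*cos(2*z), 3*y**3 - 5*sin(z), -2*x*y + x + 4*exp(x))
(-2*x + 5*cos(z), 2*y - 4*exp(x) - 5*sin(z) - 4*sin(2*z) - 1, 0)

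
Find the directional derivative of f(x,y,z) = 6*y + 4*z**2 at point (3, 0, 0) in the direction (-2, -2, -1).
-4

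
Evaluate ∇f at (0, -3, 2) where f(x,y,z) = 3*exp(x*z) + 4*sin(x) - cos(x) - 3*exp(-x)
(13, 0, 0)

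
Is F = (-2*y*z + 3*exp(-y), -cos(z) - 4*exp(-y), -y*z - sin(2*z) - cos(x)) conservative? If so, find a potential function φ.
No, ∇×F = (-z - sin(z), -2*y - sin(x), 2*z + 3*exp(-y)) ≠ 0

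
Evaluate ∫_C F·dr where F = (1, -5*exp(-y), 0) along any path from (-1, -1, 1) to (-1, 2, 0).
5*(1 - exp(3))*exp(-2)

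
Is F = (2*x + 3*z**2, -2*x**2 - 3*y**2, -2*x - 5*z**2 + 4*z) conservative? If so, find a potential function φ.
No, ∇×F = (0, 6*z + 2, -4*x) ≠ 0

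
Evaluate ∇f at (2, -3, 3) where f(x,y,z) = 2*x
(2, 0, 0)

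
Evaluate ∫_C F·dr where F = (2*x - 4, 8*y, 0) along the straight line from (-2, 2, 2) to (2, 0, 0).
-32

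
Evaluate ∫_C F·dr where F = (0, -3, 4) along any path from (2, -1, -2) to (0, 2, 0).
-1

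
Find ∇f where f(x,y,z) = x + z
(1, 0, 1)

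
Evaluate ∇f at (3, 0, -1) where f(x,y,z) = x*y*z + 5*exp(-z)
(0, -3, -5*E)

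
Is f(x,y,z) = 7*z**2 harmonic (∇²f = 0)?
No, ∇²f = 14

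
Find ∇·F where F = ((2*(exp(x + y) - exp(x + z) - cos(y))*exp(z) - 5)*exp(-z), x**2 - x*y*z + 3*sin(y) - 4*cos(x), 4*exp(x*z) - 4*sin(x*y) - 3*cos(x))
-x*z + 4*x*exp(x*z) + 2*exp(x + y) - 2*exp(x + z) + 3*cos(y)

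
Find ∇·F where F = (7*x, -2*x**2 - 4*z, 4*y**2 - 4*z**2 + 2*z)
9 - 8*z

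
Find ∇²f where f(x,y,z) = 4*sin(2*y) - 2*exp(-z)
-16*sin(2*y) - 2*exp(-z)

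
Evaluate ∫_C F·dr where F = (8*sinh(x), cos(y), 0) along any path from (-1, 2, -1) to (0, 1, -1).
-8*cosh(1) - sin(2) + sin(1) + 8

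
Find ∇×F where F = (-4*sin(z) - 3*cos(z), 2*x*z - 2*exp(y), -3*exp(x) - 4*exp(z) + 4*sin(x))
(-2*x, 3*exp(x) + 3*sin(z) - 4*cos(x) - 4*cos(z), 2*z)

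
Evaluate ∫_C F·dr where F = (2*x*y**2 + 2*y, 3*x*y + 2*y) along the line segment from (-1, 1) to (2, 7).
264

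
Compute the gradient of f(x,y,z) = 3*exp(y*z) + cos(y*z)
(0, z*(3*exp(y*z) - sin(y*z)), y*(3*exp(y*z) - sin(y*z)))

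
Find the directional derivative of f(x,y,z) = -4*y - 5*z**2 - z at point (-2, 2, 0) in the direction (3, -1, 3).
sqrt(19)/19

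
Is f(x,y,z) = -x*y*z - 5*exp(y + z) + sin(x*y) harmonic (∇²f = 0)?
No, ∇²f = -x**2*sin(x*y) - y**2*sin(x*y) - 10*exp(y + z)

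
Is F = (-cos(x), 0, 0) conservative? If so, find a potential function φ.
Yes, F is conservative. φ = -sin(x)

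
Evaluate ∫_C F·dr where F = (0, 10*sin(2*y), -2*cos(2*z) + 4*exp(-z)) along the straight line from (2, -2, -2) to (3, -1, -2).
5*cos(4) - 5*cos(2)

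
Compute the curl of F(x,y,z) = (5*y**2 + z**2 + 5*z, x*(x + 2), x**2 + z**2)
(0, -2*x + 2*z + 5, 2*x - 10*y + 2)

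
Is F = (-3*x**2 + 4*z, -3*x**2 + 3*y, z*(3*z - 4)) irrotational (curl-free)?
No, ∇×F = (0, 4, -6*x)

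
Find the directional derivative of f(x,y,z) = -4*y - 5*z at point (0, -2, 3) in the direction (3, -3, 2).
sqrt(22)/11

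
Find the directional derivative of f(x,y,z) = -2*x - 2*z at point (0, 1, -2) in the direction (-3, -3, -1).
8*sqrt(19)/19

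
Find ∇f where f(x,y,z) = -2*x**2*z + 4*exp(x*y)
(-4*x*z + 4*y*exp(x*y), 4*x*exp(x*y), -2*x**2)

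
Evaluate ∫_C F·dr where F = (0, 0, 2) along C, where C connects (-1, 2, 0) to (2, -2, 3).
6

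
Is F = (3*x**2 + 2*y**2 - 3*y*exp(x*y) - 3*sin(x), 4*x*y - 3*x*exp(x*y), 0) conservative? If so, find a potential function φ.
Yes, F is conservative. φ = x**3 + 2*x*y**2 - 3*exp(x*y) + 3*cos(x)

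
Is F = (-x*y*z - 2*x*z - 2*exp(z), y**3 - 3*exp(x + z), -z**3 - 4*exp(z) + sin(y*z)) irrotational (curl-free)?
No, ∇×F = (z*cos(y*z) + 3*exp(x + z), -x*y - 2*x - 2*exp(z), x*z - 3*exp(x + z))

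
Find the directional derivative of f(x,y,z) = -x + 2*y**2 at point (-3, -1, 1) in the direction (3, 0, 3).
-sqrt(2)/2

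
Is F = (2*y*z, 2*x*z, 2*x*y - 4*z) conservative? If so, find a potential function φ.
Yes, F is conservative. φ = 2*z*(x*y - z)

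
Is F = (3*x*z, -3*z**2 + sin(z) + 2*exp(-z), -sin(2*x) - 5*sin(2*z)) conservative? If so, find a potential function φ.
No, ∇×F = (6*z - cos(z) + 2*exp(-z), 3*x + 2*cos(2*x), 0) ≠ 0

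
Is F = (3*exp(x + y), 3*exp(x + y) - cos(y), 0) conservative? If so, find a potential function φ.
Yes, F is conservative. φ = 3*exp(x + y) - sin(y)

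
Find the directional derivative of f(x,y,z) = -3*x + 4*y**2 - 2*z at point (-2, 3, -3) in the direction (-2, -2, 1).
-44/3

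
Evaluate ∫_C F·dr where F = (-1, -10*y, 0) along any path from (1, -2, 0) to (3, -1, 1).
13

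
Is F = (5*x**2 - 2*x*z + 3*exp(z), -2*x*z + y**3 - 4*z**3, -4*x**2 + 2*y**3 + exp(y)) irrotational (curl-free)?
No, ∇×F = (2*x + 6*y**2 + 12*z**2 + exp(y), 6*x + 3*exp(z), -2*z)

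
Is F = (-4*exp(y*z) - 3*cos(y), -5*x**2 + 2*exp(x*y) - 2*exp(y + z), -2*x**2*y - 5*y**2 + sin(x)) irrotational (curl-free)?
No, ∇×F = (-2*x**2 - 10*y + 2*exp(y + z), 4*x*y - 4*y*exp(y*z) - cos(x), -10*x + 2*y*exp(x*y) + 4*z*exp(y*z) - 3*sin(y))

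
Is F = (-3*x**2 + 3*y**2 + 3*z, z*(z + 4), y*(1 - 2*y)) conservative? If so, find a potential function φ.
No, ∇×F = (-4*y - 2*z - 3, 3, -6*y) ≠ 0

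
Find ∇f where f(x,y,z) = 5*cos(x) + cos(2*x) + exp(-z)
(-(4*cos(x) + 5)*sin(x), 0, -exp(-z))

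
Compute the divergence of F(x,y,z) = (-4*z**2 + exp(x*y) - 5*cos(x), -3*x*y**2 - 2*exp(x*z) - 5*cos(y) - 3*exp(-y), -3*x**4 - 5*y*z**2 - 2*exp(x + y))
-6*x*y - 10*y*z + y*exp(x*y) + 5*sin(x) + 5*sin(y) + 3*exp(-y)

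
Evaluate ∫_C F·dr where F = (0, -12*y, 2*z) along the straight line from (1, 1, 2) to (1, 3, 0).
-52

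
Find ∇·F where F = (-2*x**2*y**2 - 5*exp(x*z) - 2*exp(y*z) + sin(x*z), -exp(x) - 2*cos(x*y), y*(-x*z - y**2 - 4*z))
-4*x*y**2 + 2*x*sin(x*y) - y*(x + 4) - 5*z*exp(x*z) + z*cos(x*z)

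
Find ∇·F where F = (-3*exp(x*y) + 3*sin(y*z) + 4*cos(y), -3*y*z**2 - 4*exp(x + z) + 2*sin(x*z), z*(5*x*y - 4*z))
5*x*y - 3*y*exp(x*y) - 3*z**2 - 8*z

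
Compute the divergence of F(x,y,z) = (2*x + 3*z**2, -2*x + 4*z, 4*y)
2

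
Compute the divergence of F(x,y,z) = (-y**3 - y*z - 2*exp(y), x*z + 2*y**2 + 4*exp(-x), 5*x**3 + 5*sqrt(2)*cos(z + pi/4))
4*y - 5*sqrt(2)*sin(z + pi/4)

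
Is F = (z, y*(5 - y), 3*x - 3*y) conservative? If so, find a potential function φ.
No, ∇×F = (-3, -2, 0) ≠ 0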